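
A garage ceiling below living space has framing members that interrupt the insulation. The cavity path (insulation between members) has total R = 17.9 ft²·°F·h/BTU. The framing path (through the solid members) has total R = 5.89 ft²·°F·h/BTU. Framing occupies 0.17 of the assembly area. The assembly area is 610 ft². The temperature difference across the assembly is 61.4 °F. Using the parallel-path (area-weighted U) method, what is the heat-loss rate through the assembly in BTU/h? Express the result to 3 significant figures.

U_eff = 0.83/17.9 + 0.17/5.89 = 0.04637 + 0.02886 = 0.07523
R_eff = 1/U_eff = 13.29 ft²·°F·h/BTU
Q = 610 × 61.4 / 13.29 = 2818 BTU/h

2820 BTU/h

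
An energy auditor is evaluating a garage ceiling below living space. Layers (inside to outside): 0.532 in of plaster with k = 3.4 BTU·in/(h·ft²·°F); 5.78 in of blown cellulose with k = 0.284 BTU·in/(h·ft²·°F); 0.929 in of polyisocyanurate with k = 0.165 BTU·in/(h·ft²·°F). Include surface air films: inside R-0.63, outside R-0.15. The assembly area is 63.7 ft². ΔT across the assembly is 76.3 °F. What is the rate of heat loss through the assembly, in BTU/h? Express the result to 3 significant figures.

181 BTU/h

0.532/3.4 = 0.1565
5.78/0.284 = 20.35
0.929/0.165 = 5.63
R_total = 0.63 + 0.1565 + 20.35 + 5.63 + 0.15 = 26.92 ft²·°F·h/BTU
Q = A·ΔT/R = 63.7 × 76.3 / 26.92 = 180.6 BTU/h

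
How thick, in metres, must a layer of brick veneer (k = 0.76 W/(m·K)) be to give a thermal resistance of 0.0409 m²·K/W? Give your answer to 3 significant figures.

L = R·k = 0.0409 × 0.76 = 0.03108 m

0.0311 m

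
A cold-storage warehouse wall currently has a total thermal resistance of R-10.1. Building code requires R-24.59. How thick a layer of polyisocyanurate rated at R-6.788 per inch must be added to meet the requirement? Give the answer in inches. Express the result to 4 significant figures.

ΔR = 24.59 − 10.1 = 14.49 ft²·°F·h/BTU
L = ΔR / (R/in) = 14.49/6.788 = 2.1346 in

2.135 in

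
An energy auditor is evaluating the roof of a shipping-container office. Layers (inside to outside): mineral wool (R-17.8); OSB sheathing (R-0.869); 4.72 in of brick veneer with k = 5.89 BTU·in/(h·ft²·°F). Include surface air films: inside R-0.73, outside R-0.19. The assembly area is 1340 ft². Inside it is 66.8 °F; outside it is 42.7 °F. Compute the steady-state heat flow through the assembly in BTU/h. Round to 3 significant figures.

4.72/5.89 = 0.8014
R_total = 0.73 + 17.8 + 0.869 + 0.8014 + 0.19 = 20.39 ft²·°F·h/BTU
Q = A·ΔT/R = 1340 × (66.8 − 42.7) / 20.39 = 1584 BTU/h

1580 BTU/h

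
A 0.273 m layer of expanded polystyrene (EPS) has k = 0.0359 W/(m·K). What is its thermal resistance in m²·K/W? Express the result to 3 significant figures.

R = L/k = 0.273/0.0359 = 7.604 m²·K/W

7.60 m²·K/W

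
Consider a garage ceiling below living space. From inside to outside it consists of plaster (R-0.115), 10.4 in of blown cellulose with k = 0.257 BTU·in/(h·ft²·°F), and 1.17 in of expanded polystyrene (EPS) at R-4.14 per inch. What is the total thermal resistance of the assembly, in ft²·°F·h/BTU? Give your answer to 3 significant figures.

10.4/0.257 = 40.47
1.17 × 4.14 = 4.844
R_total = 0.115 + 40.47 + 4.844 = 45.43 ft²·°F·h/BTU

45.4 ft²·°F·h/BTU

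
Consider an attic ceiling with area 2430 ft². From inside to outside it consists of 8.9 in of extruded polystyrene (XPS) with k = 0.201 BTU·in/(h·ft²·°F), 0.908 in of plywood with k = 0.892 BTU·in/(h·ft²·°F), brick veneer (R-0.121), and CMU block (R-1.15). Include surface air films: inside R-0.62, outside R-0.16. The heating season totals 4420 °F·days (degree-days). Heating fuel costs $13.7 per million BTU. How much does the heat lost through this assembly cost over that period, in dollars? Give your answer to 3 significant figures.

74.6 dollars

8.9/0.201 = 44.28
0.908/0.892 = 1.018
R_total = 0.62 + 44.28 + 1.018 + 0.121 + 1.15 + 0.16 = 47.35 ft²·°F·h/BTU
E = A × HDD × 24 / R = 2430 × 4420 × 24 / 47.35 = 5444000 BTU
Cost = 5444000/10⁶ × 13.7 = $74.59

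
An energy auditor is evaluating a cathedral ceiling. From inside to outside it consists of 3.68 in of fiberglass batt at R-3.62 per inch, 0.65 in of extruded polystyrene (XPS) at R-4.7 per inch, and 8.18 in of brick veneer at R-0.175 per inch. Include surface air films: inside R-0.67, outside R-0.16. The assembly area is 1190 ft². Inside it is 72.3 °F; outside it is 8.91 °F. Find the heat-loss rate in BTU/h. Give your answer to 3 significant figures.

3.68 × 3.62 = 13.32
0.65 × 4.7 = 3.055
8.18 × 0.175 = 1.431
R_total = 0.67 + 13.32 + 3.055 + 1.431 + 0.16 = 18.64 ft²·°F·h/BTU
Q = A·ΔT/R = 1190 × (72.3 − 8.91) / 18.64 = 4047 BTU/h

4050 BTU/h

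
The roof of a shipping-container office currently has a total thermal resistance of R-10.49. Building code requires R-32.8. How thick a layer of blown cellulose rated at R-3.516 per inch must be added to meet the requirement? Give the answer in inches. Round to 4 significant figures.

6.345 in

ΔR = 32.8 − 10.49 = 22.31 ft²·°F·h/BTU
L = ΔR / (R/in) = 22.31/3.516 = 6.3453 in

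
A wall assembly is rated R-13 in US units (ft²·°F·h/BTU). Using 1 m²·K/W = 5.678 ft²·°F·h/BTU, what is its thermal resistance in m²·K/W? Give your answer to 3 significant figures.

2.29 m²·K/W

R_SI = 13/5.678 = 2.29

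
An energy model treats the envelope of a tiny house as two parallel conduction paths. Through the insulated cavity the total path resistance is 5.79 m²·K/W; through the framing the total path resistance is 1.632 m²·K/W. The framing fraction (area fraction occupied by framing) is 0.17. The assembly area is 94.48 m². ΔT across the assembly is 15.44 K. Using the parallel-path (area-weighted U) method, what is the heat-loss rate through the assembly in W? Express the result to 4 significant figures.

361.1 W

U_eff = 0.83/5.79 + 0.17/1.632 = 0.14335 + 0.10417 = 0.24752
R_eff = 1/U_eff = 4.0401 m²·K/W
Q = 94.48 × 15.44 / 4.0401 = 361.07 W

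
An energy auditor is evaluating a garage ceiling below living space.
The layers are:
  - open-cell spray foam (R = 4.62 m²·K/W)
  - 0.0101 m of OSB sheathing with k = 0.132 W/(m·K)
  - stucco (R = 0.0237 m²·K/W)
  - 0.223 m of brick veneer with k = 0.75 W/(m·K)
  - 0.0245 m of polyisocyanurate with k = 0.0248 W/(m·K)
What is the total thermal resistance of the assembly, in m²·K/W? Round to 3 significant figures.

6.01 m²·K/W

0.0101/0.132 = 0.07652
0.223/0.75 = 0.2973
0.0245/0.0248 = 0.9879
R_total = 4.62 + 0.07652 + 0.0237 + 0.2973 + 0.9879 = 6.005 m²·K/W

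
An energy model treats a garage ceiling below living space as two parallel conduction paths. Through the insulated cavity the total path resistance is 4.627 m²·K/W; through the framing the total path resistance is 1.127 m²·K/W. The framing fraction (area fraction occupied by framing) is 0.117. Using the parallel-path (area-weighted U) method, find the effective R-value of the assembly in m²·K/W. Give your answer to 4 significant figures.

U_eff = 0.883/4.627 + 0.117/1.127 = 0.19084 + 0.10382 = 0.29465
R_eff = 1/U_eff = 3.3938 m²·K/W

3.394 m²·K/W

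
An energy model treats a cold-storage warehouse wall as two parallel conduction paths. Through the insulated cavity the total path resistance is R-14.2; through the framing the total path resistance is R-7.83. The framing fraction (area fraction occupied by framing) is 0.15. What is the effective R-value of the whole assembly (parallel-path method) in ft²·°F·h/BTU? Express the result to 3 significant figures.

U_eff = 0.85/14.2 + 0.15/7.83 = 0.05986 + 0.01916 = 0.07902
R_eff = 1/U_eff = 12.66 ft²·°F·h/BTU

12.7 ft²·°F·h/BTU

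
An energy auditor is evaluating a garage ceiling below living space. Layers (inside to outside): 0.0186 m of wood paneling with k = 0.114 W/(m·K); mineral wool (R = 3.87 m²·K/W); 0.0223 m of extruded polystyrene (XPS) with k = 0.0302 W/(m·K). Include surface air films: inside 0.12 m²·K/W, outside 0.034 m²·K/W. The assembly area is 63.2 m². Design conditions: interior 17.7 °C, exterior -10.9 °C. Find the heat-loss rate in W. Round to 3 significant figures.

367 W

0.0186/0.114 = 0.1632
0.0223/0.0302 = 0.7384
R_total = 0.12 + 0.1632 + 3.87 + 0.7384 + 0.034 = 4.926 m²·K/W
Q = A·ΔT/R = 63.2 × (17.7 − (-10.9)) / 4.926 = 367 W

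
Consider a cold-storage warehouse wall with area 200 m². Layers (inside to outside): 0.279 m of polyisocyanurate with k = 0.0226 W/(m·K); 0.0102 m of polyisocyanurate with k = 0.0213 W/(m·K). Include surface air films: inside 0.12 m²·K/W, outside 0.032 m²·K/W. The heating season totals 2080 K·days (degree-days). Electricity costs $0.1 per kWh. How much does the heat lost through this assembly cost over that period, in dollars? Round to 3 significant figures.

0.279/0.0226 = 12.35
0.0102/0.0213 = 0.4789
R_total = 0.12 + 12.35 + 0.4789 + 0.032 = 12.98 m²·K/W
E = A × HDD × 24 / R / 1000 = 200 × 2080 × 24 / 12.98 / 1000 = 769.4 kWh
Cost = 769.4 × 0.1 = $76.94

76.9 dollars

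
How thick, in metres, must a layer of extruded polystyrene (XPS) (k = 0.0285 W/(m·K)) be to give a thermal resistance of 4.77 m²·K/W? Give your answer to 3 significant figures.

0.136 m

L = R·k = 4.77 × 0.0285 = 0.1359 m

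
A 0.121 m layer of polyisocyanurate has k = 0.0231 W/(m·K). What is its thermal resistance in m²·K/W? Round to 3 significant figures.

R = L/k = 0.121/0.0231 = 5.238 m²·K/W

5.24 m²·K/W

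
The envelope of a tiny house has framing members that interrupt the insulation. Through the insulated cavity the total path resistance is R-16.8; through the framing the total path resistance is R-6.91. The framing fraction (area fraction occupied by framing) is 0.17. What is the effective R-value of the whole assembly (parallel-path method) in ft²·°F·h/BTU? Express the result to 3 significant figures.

13.5 ft²·°F·h/BTU

U_eff = 0.83/16.8 + 0.17/6.91 = 0.0494 + 0.0246 = 0.07401
R_eff = 1/U_eff = 13.51 ft²·°F·h/BTU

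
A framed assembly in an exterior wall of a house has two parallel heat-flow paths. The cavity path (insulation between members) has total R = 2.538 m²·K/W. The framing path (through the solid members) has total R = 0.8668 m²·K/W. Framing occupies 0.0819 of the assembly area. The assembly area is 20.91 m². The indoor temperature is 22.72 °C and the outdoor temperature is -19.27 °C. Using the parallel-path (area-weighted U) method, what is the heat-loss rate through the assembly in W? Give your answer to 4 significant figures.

U_eff = 0.9181/2.538 + 0.0819/0.8668 = 0.36174 + 0.094485 = 0.45623
R_eff = 1/U_eff = 2.1919 m²·K/W
Q = 20.91 × (22.72 − (-19.27)) / 2.1919 = 400.57 W

400.6 W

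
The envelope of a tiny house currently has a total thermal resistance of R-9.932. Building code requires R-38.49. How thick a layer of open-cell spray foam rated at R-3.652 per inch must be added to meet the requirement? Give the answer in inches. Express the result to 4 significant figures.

7.820 in

ΔR = 38.49 − 9.932 = 28.558 ft²·°F·h/BTU
L = ΔR / (R/in) = 28.558/3.652 = 7.8198 in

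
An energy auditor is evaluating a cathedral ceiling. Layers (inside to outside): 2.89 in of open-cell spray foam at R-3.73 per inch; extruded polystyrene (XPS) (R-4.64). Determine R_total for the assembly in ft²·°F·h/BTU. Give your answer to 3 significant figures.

15.4 ft²·°F·h/BTU

2.89 × 3.73 = 10.78
R_total = 10.78 + 4.64 = 15.42 ft²·°F·h/BTU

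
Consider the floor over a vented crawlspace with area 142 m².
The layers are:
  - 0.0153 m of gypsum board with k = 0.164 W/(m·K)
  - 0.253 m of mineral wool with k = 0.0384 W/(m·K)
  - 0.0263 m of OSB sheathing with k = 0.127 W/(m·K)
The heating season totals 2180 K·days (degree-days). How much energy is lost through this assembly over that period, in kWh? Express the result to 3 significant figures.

0.0153/0.164 = 0.09329
0.253/0.0384 = 6.589
0.0263/0.127 = 0.2071
R_total = 0.09329 + 6.589 + 0.2071 = 6.889 m²·K/W
E = A × HDD × 24 / R / 1000 = 142 × 2180 × 24 / 6.889 / 1000 = 1078 kWh

1080 kWh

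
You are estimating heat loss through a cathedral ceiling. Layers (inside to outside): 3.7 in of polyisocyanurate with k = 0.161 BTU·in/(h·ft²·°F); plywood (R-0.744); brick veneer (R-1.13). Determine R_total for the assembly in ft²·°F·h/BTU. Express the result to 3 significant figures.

3.7/0.161 = 22.98
R_total = 22.98 + 0.744 + 1.13 = 24.86 ft²·°F·h/BTU

24.9 ft²·°F·h/BTU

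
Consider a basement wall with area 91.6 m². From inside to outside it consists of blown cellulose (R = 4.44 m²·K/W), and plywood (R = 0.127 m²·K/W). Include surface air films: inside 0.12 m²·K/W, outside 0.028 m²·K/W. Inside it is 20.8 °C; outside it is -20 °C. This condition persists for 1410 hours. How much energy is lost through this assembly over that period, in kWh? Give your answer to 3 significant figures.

1120 kWh

R_total = 0.12 + 4.44 + 0.127 + 0.028 = 4.715 m²·K/W
Q = 91.6 × (20.8 − (-20)) / 4.715 = 792.6 W
E = 792.6 W × 1410 h / 1000 = 1118 kWh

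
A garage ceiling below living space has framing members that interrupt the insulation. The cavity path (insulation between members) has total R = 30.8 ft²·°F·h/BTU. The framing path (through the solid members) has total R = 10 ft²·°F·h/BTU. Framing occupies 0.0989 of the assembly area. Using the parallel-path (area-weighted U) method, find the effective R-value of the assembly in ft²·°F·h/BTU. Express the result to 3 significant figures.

25.5 ft²·°F·h/BTU

U_eff = 0.9011/30.8 + 0.0989/10 = 0.02926 + 0.00989 = 0.03915
R_eff = 1/U_eff = 25.55 ft²·°F·h/BTU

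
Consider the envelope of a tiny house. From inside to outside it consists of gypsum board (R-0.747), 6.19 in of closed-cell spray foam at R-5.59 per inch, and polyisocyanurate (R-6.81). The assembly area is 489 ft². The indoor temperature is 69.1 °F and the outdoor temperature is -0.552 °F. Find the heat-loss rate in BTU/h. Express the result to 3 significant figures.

808 BTU/h

6.19 × 5.59 = 34.6
R_total = 0.747 + 34.6 + 6.81 = 42.16 ft²·°F·h/BTU
Q = A·ΔT/R = 489 × (69.1 − (-0.552)) / 42.16 = 807.9 BTU/h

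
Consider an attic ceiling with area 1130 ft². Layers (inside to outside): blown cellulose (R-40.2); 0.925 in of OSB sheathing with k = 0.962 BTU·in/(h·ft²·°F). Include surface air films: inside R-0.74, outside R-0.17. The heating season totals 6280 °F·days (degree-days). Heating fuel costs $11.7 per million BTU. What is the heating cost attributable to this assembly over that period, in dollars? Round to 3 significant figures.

47.4 dollars

0.925/0.962 = 0.9615
R_total = 0.74 + 40.2 + 0.9615 + 0.17 = 42.07 ft²·°F·h/BTU
E = A × HDD × 24 / R = 1130 × 6280 × 24 / 42.07 = 4048000 BTU
Cost = 4048000/10⁶ × 11.7 = $47.36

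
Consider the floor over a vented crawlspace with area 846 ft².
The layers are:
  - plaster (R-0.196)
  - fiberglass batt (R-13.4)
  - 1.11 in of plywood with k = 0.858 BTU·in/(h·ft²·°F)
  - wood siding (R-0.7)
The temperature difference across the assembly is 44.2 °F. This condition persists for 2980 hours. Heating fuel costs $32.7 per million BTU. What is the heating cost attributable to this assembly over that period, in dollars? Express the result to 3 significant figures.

1.11/0.858 = 1.294
R_total = 0.196 + 13.4 + 1.294 + 0.7 = 15.59 ft²·°F·h/BTU
Q = 846 × 44.2 / 15.59 = 2399 BTU/h
E = 2399 × 2980 = 7148000 BTU
Cost = 7148000/10⁶ × 32.7 = $233.7

234 dollars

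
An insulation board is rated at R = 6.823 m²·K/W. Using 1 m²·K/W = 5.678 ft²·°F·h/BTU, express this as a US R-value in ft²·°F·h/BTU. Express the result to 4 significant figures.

38.74 ft²·°F·h/BTU

R_US = 6.823 × 5.678 = 38.741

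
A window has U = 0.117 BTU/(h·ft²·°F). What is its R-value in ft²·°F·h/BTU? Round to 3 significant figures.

8.55 ft²·°F·h/BTU

R = 1/U = 1/0.117 = 8.547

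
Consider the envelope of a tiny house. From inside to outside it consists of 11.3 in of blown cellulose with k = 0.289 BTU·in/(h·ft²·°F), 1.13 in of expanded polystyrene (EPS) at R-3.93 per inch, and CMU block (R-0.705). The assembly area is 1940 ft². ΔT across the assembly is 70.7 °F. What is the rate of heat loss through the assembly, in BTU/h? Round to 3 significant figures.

11.3/0.289 = 39.1
1.13 × 3.93 = 4.441
R_total = 39.1 + 4.441 + 0.705 = 44.25 ft²·°F·h/BTU
Q = A·ΔT/R = 1940 × 70.7 / 44.25 = 3100 BTU/h

3100 BTU/h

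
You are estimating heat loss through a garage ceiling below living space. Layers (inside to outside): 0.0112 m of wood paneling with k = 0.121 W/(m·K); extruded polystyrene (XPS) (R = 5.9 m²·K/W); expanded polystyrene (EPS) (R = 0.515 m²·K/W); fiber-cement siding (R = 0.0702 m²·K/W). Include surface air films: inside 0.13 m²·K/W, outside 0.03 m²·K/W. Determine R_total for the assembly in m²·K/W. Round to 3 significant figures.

6.74 m²·K/W

0.0112/0.121 = 0.09256
R_total = 0.13 + 0.09256 + 5.9 + 0.515 + 0.0702 + 0.03 = 6.738 m²·K/W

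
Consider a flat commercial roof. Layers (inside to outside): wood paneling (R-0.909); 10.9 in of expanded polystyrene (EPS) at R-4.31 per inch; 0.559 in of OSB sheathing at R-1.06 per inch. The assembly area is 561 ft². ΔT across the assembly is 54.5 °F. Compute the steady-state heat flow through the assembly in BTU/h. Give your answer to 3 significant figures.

631 BTU/h

10.9 × 4.31 = 46.98
0.559 × 1.06 = 0.5925
R_total = 0.909 + 46.98 + 0.5925 = 48.48 ft²·°F·h/BTU
Q = A·ΔT/R = 561 × 54.5 / 48.48 = 630.7 BTU/h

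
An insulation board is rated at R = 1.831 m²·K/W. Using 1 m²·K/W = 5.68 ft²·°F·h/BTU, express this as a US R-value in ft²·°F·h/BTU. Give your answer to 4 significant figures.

10.40 ft²·°F·h/BTU

R_US = 1.831 × 5.68 = 10.4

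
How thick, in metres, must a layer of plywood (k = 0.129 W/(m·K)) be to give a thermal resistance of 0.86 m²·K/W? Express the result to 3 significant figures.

0.111 m

L = R·k = 0.86 × 0.129 = 0.1109 m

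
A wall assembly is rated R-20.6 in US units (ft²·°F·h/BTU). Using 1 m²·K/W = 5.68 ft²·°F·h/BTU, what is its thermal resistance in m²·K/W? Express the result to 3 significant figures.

R_SI = 20.6/5.68 = 3.627

3.63 m²·K/W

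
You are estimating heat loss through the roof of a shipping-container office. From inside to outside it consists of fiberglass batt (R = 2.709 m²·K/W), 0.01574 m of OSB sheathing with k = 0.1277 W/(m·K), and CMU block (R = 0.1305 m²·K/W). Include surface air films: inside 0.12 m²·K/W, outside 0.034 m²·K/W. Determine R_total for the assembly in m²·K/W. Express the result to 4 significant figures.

0.01574/0.1277 = 0.12326
R_total = 0.12 + 2.709 + 0.12326 + 0.1305 + 0.034 = 3.1168 m²·K/W

3.117 m²·K/W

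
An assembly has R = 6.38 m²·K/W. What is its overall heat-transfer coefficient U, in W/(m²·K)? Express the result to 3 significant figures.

U = 1/R = 1/6.38 = 0.1567

0.157 W/(m²·K)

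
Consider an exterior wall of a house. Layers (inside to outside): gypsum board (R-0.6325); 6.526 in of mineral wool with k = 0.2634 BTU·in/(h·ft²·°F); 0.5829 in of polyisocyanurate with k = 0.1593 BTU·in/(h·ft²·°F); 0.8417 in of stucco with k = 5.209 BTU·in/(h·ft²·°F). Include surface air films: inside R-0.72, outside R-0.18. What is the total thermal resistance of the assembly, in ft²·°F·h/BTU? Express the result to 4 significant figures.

30.13 ft²·°F·h/BTU

6.526/0.2634 = 24.776
0.5829/0.1593 = 3.6591
0.8417/5.209 = 0.16159
R_total = 0.72 + 0.6325 + 24.776 + 3.6591 + 0.16159 + 0.18 = 30.129 ft²·°F·h/BTU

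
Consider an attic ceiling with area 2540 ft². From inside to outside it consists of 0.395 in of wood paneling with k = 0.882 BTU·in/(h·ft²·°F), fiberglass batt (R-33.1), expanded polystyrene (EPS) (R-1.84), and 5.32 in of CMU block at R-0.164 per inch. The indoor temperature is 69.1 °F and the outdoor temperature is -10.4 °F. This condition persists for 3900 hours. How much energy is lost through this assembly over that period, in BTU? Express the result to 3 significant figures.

0.395/0.882 = 0.4478
5.32 × 0.164 = 0.8725
R_total = 0.4478 + 33.1 + 1.84 + 0.8725 = 36.26 ft²·°F·h/BTU
Q = 2540 × (69.1 − (-10.4)) / 36.26 = 5569 BTU/h
E = 5569 × 3900 = 21720000 BTU

21700000 BTU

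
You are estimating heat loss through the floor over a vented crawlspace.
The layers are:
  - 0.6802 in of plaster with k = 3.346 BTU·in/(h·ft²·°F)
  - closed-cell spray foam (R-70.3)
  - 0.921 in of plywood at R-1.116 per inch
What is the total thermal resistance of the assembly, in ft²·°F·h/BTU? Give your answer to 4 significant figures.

0.6802/3.346 = 0.20329
0.921 × 1.116 = 1.0278
R_total = 0.20329 + 70.3 + 1.0278 = 71.531 ft²·°F·h/BTU

71.53 ft²·°F·h/BTU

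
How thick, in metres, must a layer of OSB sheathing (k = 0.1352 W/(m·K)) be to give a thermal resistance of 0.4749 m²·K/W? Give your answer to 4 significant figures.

L = R·k = 0.4749 × 0.1352 = 0.064206 m

0.06421 m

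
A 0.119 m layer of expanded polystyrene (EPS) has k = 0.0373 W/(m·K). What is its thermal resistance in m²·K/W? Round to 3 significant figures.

R = L/k = 0.119/0.0373 = 3.19 m²·K/W

3.19 m²·K/W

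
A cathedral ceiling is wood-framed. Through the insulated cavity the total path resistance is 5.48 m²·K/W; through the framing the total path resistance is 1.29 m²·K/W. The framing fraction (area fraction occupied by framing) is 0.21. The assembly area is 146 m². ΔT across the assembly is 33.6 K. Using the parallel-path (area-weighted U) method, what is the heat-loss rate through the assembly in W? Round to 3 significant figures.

1510 W

U_eff = 0.79/5.48 + 0.21/1.29 = 0.1442 + 0.1628 = 0.307
R_eff = 1/U_eff = 3.258 m²·K/W
Q = 146 × 33.6 / 3.258 = 1506 W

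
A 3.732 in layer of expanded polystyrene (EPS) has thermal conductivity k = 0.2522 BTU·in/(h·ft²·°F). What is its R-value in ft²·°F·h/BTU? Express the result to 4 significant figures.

R = L/k = 3.732/0.2522 = 14.798 ft²·°F·h/BTU

14.80 ft²·°F·h/BTU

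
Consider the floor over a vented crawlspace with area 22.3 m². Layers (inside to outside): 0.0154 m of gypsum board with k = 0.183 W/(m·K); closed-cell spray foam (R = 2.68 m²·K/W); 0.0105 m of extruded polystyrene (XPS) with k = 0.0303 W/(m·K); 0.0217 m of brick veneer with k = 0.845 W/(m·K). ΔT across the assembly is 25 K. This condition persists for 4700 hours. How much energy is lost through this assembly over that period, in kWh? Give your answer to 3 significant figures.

0.0154/0.183 = 0.08415
0.0105/0.0303 = 0.3465
0.0217/0.845 = 0.02568
R_total = 0.08415 + 2.68 + 0.3465 + 0.02568 = 3.136 m²·K/W
Q = 22.3 × 25 / 3.136 = 177.8 W
E = 177.8 W × 4700 h / 1000 = 835.4 kWh

835 kWh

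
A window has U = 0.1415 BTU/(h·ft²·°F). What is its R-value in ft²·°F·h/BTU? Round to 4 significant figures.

7.067 ft²·°F·h/BTU

R = 1/U = 1/0.1415 = 7.0671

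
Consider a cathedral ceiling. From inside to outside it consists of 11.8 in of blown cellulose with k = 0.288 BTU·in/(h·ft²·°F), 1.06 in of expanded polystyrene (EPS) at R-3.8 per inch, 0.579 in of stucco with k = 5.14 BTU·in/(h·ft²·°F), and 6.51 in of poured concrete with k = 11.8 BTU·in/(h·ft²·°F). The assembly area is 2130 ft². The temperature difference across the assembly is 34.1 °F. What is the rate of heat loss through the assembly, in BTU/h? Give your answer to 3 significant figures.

11.8/0.288 = 40.97
1.06 × 3.8 = 4.028
0.579/5.14 = 0.1126
6.51/11.8 = 0.5517
R_total = 40.97 + 4.028 + 0.1126 + 0.5517 = 45.66 ft²·°F·h/BTU
Q = A·ΔT/R = 2130 × 34.1 / 45.66 = 1591 BTU/h

1590 BTU/h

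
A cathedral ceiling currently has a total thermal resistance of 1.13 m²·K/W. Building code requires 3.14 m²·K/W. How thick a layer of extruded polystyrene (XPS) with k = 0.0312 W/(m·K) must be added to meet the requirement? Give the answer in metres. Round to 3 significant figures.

0.0627 m

ΔR = 3.14 − 1.13 = 2.01 m²·K/W
L = ΔR × k = 2.01 × 0.0312 = 0.06271 m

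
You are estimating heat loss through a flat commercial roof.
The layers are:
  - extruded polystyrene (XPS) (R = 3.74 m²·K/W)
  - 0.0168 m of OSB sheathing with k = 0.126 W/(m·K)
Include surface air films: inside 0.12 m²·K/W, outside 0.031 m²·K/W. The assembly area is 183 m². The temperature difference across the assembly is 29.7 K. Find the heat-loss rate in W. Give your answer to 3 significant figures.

0.0168/0.126 = 0.1333
R_total = 0.12 + 3.74 + 0.1333 + 0.031 = 4.024 m²·K/W
Q = A·ΔT/R = 183 × 29.7 / 4.024 = 1351 W

1350 W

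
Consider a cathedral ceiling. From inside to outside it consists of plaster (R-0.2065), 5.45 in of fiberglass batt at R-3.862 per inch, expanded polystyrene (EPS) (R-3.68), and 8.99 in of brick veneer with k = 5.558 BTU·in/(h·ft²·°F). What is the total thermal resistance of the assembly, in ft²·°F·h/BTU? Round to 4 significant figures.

5.45 × 3.862 = 21.048
8.99/5.558 = 1.6175
R_total = 0.2065 + 21.048 + 3.68 + 1.6175 = 26.552 ft²·°F·h/BTU

26.55 ft²·°F·h/BTU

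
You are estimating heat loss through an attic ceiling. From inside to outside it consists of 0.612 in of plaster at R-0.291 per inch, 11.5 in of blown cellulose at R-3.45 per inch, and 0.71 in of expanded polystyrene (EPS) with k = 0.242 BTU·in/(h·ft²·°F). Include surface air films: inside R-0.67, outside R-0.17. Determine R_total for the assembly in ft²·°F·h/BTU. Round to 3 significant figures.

0.612 × 0.291 = 0.1781
11.5 × 3.45 = 39.68
0.71/0.242 = 2.934
R_total = 0.67 + 0.1781 + 39.68 + 2.934 + 0.17 = 43.63 ft²·°F·h/BTU

43.6 ft²·°F·h/BTU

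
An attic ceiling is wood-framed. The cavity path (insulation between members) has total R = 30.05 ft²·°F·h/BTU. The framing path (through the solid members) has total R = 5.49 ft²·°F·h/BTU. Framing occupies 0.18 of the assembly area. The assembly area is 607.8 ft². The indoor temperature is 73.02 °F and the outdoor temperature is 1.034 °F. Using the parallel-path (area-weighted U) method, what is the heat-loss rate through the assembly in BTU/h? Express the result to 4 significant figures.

U_eff = 0.82/30.05 + 0.18/5.49 = 0.027288 + 0.032787 = 0.060075
R_eff = 1/U_eff = 16.646 ft²·°F·h/BTU
Q = 607.8 × (73.02 − 1.034) / 16.646 = 2628.5 BTU/h

2628 BTU/h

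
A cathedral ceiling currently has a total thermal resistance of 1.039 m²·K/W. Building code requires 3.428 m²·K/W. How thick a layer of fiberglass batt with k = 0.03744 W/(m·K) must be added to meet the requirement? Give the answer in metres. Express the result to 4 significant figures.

0.08944 m

ΔR = 3.428 − 1.039 = 2.389 m²·K/W
L = ΔR × k = 2.389 × 0.03744 = 0.089444 m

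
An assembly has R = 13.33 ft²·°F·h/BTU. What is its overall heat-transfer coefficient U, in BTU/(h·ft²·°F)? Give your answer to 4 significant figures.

U = 1/R = 1/13.33 = 0.075019

0.07502 BTU/(h·ft²·°F)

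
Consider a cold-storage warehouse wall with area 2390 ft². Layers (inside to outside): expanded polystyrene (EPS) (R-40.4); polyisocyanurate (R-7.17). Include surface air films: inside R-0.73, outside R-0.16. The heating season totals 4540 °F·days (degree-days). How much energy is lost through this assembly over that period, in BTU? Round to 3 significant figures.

5370000 BTU

R_total = 0.73 + 40.4 + 7.17 + 0.16 = 48.46 ft²·°F·h/BTU
E = A × HDD × 24 / R = 2390 × 4540 × 24 / 48.46 = 5374000 BTU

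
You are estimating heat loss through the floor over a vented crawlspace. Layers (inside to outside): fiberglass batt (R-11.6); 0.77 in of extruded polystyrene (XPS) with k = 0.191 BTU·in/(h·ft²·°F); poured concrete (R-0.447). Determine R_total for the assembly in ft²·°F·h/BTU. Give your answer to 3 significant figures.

16.1 ft²·°F·h/BTU

0.77/0.191 = 4.031
R_total = 11.6 + 4.031 + 0.447 = 16.08 ft²·°F·h/BTU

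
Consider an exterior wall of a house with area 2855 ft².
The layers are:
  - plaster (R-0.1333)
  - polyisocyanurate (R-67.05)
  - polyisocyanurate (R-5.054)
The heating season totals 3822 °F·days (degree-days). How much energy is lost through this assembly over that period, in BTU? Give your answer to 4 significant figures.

R_total = 0.1333 + 67.05 + 5.054 = 72.237 ft²·°F·h/BTU
E = A × HDD × 24 / R = 2855 × 3822 × 24 / 72.237 = 3625300 BTU

3625000 BTU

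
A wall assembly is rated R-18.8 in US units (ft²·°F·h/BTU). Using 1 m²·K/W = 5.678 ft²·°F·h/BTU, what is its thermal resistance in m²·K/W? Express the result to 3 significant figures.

3.31 m²·K/W

R_SI = 18.8/5.678 = 3.311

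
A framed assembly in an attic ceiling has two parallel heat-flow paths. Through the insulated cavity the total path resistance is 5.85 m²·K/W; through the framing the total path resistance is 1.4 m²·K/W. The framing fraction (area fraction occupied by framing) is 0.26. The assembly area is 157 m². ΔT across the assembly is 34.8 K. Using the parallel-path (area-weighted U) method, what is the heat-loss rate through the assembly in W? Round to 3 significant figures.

U_eff = 0.74/5.85 + 0.26/1.4 = 0.1265 + 0.1857 = 0.3122
R_eff = 1/U_eff = 3.203 m²·K/W
Q = 157 × 34.8 / 3.203 = 1706 W

1710 W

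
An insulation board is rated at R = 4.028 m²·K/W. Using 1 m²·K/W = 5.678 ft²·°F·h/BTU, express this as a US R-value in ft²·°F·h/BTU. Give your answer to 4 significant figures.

22.87 ft²·°F·h/BTU

R_US = 4.028 × 5.678 = 22.871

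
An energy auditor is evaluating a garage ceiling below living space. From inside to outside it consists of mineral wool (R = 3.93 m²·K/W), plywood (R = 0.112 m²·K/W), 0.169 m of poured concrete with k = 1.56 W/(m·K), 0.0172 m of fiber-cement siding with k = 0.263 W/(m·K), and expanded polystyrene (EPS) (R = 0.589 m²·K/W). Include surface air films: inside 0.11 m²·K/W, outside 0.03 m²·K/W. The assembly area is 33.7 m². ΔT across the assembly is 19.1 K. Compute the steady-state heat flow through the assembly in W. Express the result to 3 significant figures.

0.169/1.56 = 0.1083
0.0172/0.263 = 0.0654
R_total = 0.11 + 3.93 + 0.112 + 0.1083 + 0.0654 + 0.589 + 0.03 = 4.945 m²·K/W
Q = A·ΔT/R = 33.7 × 19.1 / 4.945 = 130.2 W

130 W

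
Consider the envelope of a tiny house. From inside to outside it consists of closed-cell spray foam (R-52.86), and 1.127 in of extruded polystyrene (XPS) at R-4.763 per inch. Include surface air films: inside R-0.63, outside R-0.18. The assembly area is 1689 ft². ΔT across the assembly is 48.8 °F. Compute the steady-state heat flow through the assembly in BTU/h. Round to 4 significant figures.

1.127 × 4.763 = 5.3679
R_total = 0.63 + 52.86 + 5.3679 + 0.18 = 59.038 ft²·°F·h/BTU
Q = A·ΔT/R = 1689 × 48.8 / 59.038 = 1396.1 BTU/h

1396 BTU/h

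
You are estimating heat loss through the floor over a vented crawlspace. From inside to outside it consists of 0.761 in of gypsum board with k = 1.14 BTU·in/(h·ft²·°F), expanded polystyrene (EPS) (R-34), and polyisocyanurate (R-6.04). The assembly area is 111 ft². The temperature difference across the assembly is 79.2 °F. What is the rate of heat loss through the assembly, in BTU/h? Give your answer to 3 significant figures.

0.761/1.14 = 0.6675
R_total = 0.6675 + 34 + 6.04 = 40.71 ft²·°F·h/BTU
Q = A·ΔT/R = 111 × 79.2 / 40.71 = 216 BTU/h

216 BTU/h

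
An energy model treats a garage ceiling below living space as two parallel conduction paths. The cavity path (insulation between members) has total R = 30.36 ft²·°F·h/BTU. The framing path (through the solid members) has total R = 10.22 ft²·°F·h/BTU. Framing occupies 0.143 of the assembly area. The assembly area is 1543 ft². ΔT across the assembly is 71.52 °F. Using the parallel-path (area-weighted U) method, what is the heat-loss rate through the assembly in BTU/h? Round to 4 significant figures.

U_eff = 0.857/30.36 + 0.143/10.22 = 0.028228 + 0.013992 = 0.04222
R_eff = 1/U_eff = 23.685 ft²·°F·h/BTU
Q = 1543 × 71.52 / 23.685 = 4659.2 BTU/h

4659 BTU/h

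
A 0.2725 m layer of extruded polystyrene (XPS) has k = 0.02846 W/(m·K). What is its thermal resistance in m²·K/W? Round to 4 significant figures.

R = L/k = 0.2725/0.02846 = 9.5748 m²·K/W

9.575 m²·K/W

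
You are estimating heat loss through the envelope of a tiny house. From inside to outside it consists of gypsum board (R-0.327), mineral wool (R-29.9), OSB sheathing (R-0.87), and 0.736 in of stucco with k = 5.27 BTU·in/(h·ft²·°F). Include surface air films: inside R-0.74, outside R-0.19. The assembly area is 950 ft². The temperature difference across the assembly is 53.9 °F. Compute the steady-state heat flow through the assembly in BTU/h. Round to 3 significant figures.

0.736/5.27 = 0.1397
R_total = 0.74 + 0.327 + 29.9 + 0.87 + 0.1397 + 0.19 = 32.17 ft²·°F·h/BTU
Q = A·ΔT/R = 950 × 53.9 / 32.17 = 1592 BTU/h

1590 BTU/h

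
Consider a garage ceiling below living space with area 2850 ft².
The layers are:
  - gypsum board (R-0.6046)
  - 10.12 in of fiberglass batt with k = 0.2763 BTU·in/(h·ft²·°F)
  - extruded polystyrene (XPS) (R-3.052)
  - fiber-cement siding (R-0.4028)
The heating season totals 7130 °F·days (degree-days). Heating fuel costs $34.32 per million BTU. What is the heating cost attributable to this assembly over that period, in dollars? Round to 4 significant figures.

10.12/0.2763 = 36.627
R_total = 0.6046 + 36.627 + 3.052 + 0.4028 = 40.686 ft²·°F·h/BTU
E = A × HDD × 24 / R = 2850 × 7130 × 24 / 40.686 = 11987000 BTU
Cost = 11987000/10⁶ × 34.32 = $411.38

411.4 dollars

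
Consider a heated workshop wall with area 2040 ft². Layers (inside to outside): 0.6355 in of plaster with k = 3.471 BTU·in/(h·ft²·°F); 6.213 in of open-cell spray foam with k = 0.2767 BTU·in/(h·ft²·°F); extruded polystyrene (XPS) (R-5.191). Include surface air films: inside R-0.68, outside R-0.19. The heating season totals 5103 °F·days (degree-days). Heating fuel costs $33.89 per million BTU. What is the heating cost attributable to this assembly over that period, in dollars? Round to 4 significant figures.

0.6355/3.471 = 0.18309
6.213/0.2767 = 22.454
R_total = 0.68 + 0.18309 + 22.454 + 5.191 + 0.19 = 28.698 ft²·°F·h/BTU
E = A × HDD × 24 / R = 2040 × 5103 × 24 / 28.698 = 8705900 BTU
Cost = 8705900/10⁶ × 33.89 = $295.04

295.0 dollars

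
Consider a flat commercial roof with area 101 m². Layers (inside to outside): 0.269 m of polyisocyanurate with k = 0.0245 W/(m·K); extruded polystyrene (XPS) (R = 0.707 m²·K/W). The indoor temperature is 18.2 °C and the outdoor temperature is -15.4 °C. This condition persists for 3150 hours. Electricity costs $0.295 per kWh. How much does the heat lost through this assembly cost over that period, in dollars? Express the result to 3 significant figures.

0.269/0.0245 = 10.98
R_total = 10.98 + 0.707 = 11.69 m²·K/W
Q = 101 × (18.2 − (-15.4)) / 11.69 = 290.4 W
E = 290.4 W × 3150 h / 1000 = 914.7 kWh
Cost = 914.7 × 0.295 = $269.8

270 dollars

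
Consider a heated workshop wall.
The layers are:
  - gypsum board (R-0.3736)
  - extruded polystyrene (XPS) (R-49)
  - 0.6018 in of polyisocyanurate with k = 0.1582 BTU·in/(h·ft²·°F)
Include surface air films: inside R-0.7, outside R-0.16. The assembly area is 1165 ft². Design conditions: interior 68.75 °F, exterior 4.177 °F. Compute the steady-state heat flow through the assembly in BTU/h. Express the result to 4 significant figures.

0.6018/0.1582 = 3.804
R_total = 0.7 + 0.3736 + 49 + 3.804 + 0.16 = 54.038 ft²·°F·h/BTU
Q = A·ΔT/R = 1165 × (68.75 − 4.177) / 54.038 = 1392.1 BTU/h

1392 BTU/h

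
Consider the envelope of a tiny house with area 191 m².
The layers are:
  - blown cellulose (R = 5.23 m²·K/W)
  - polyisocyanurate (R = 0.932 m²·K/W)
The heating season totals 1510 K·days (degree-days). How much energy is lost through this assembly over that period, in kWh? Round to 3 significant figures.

1120 kWh

R_total = 5.23 + 0.932 = 6.162 m²·K/W
E = A × HDD × 24 / R / 1000 = 191 × 1510 × 24 / 6.162 / 1000 = 1123 kWh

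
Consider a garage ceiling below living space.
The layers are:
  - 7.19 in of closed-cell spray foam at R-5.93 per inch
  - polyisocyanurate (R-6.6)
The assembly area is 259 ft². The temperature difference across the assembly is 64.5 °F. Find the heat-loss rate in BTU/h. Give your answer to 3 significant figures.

339 BTU/h

7.19 × 5.93 = 42.64
R_total = 42.64 + 6.6 = 49.24 ft²·°F·h/BTU
Q = A·ΔT/R = 259 × 64.5 / 49.24 = 339.3 BTU/h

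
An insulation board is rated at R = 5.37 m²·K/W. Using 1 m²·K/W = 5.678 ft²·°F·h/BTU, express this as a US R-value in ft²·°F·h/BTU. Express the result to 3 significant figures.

R_US = 5.37 × 5.678 = 30.49

30.5 ft²·°F·h/BTU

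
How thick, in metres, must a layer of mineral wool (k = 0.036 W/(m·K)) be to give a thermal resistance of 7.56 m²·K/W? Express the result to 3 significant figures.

0.272 m

L = R·k = 7.56 × 0.036 = 0.2722 m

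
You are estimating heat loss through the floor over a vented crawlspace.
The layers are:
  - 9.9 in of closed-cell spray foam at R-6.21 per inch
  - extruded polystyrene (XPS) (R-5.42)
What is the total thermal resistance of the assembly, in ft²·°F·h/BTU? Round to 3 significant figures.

66.9 ft²·°F·h/BTU

9.9 × 6.21 = 61.48
R_total = 61.48 + 5.42 = 66.9 ft²·°F·h/BTU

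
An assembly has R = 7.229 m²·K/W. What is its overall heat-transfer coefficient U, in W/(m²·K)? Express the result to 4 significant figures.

U = 1/R = 1/7.229 = 0.13833

0.1383 W/(m²·K)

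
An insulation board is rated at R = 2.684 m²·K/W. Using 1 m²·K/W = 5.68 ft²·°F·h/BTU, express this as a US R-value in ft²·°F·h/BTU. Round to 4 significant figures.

R_US = 2.684 × 5.68 = 15.245

15.25 ft²·°F·h/BTU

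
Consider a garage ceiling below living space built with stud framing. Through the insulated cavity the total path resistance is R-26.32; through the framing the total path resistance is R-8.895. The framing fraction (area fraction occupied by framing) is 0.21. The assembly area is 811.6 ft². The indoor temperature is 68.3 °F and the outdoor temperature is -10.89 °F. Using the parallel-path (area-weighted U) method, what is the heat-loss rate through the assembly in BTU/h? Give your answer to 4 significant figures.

U_eff = 0.79/26.32 + 0.21/8.895 = 0.030015 + 0.023609 = 0.053624
R_eff = 1/U_eff = 18.648 ft²·°F·h/BTU
Q = 811.6 × (68.3 − (-10.89)) / 18.648 = 3446.4 BTU/h

3446 BTU/h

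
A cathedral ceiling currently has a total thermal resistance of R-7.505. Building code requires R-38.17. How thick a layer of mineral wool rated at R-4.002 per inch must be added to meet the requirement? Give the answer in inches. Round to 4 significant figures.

ΔR = 38.17 − 7.505 = 30.665 ft²·°F·h/BTU
L = ΔR / (R/in) = 30.665/4.002 = 7.6624 in

7.662 in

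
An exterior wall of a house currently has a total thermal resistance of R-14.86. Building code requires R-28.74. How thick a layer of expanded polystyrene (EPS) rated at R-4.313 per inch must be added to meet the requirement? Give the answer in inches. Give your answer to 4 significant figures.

ΔR = 28.74 − 14.86 = 13.88 ft²·°F·h/BTU
L = ΔR / (R/in) = 13.88/4.313 = 3.2182 in

3.218 in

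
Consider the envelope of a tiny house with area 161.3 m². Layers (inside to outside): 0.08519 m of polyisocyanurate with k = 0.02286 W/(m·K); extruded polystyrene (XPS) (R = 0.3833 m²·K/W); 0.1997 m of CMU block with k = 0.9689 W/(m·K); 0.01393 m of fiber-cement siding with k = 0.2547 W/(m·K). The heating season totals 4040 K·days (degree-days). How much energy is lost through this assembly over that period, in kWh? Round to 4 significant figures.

3578 kWh

0.08519/0.02286 = 3.7266
0.1997/0.9689 = 0.20611
0.01393/0.2547 = 0.054692
R_total = 3.7266 + 0.3833 + 0.20611 + 0.054692 = 4.3707 m²·K/W
E = A × HDD × 24 / R / 1000 = 161.3 × 4040 × 24 / 4.3707 / 1000 = 3578.3 kWh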